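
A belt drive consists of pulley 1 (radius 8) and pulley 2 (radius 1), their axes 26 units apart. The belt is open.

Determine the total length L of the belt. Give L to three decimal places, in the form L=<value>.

open belt: β = asin((r2−r1)/C) = asin(-7/26) = -15.6185°
wrap1 = π − 2β = 211.2370°
wrap2 = π + 2β = 148.7630°
tangent length = C·cosβ = 25.0400
L = r1·wrap1 + r2·wrap2 + 2·C·cosβ = 8·3.6868 + 1·2.5964 + 2·25.0400 = 82.1706

L=82.171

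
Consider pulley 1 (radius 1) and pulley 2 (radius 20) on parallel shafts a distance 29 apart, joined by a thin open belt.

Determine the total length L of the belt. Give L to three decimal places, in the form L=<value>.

open belt: β = asin((r2−r1)/C) = asin(19/29) = 40.9327°
wrap1 = π − 2β = 98.1346°
wrap2 = π + 2β = 261.8654°
tangent length = C·cosβ = 21.9089
L = r1·wrap1 + r2·wrap2 + 2·C·cosβ = 1·1.7128 + 20·4.5704 + 2·21.9089 = 136.9389

L=136.939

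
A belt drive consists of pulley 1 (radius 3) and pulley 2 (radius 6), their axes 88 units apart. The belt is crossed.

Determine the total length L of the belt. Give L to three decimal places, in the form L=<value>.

crossed belt: β = asin((r1+r2)/C) = asin(9/88) = 5.8701°
wrap1 = wrap2 = π + 2β = 191.7401°
tangent length = C·cosβ = 87.5386
L = (r1+r2)·wrap + 2·C·cosβ = 9·3.3465 + 2·87.5386 = 205.1956

L=205.196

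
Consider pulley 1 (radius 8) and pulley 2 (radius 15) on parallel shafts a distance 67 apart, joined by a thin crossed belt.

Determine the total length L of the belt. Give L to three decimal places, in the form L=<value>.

crossed belt: β = asin((r1+r2)/C) = asin(23/67) = 20.0771°
wrap1 = wrap2 = π + 2β = 220.1541°
tangent length = C·cosβ = 62.9285
L = (r1+r2)·wrap + 2·C·cosβ = 23·3.8424 + 2·62.9285 = 214.2326

L=214.233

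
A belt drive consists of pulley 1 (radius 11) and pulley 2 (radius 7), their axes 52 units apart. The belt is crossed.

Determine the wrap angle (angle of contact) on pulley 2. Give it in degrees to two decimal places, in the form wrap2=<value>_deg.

wrap2=220.50_deg

crossed belt: β = asin((r1+r2)/C) = asin(18/52) = 20.2522°
wrap1 = wrap2 = π + 2β = 220.5045°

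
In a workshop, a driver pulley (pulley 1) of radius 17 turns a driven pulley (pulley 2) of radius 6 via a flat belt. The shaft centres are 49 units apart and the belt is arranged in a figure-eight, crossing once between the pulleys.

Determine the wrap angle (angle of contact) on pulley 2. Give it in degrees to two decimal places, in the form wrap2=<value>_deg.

crossed belt: β = asin((r1+r2)/C) = asin(23/49) = 27.9946°
wrap1 = wrap2 = π + 2β = 235.9891°

wrap2=235.99_deg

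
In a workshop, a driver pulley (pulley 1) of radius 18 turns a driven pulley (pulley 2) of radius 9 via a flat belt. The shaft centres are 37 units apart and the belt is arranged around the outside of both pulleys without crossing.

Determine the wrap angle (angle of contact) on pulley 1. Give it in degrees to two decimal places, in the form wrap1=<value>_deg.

wrap1=208.16_deg

open belt: β = asin((r2−r1)/C) = asin(-9/37) = -14.0780°
wrap1 = π − 2β = 208.1561°
wrap2 = π + 2β = 151.8439°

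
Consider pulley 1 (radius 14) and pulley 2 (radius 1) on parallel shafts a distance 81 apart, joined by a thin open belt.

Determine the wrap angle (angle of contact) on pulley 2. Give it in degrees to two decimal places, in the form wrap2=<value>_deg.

wrap2=161.53_deg

open belt: β = asin((r2−r1)/C) = asin(-13/81) = -9.2356°
wrap1 = π − 2β = 198.4711°
wrap2 = π + 2β = 161.5289°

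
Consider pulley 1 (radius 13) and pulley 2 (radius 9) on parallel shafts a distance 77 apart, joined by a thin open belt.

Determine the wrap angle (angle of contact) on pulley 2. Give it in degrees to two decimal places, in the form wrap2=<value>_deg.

wrap2=174.04_deg

open belt: β = asin((r2−r1)/C) = asin(-4/77) = -2.9777°
wrap1 = π − 2β = 185.9555°
wrap2 = π + 2β = 174.0445°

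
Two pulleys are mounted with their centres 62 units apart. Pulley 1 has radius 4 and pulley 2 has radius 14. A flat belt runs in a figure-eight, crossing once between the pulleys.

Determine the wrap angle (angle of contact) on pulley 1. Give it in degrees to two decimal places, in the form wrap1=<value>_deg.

crossed belt: β = asin((r1+r2)/C) = asin(18/62) = 16.8773°
wrap1 = wrap2 = π + 2β = 213.7545°

wrap1=213.75_deg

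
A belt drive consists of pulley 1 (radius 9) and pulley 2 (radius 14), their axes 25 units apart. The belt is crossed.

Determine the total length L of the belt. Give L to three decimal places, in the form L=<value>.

L=145.584

crossed belt: β = asin((r1+r2)/C) = asin(23/25) = 66.9261°
wrap1 = wrap2 = π + 2β = 313.8522°
tangent length = C·cosβ = 9.7980
L = (r1+r2)·wrap + 2·C·cosβ = 23·5.4778 + 2·9.7980 = 145.5843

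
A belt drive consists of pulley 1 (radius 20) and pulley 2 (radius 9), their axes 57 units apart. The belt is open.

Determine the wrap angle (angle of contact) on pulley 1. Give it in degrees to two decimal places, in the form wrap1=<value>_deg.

open belt: β = asin((r2−r1)/C) = asin(-11/57) = -11.1269°
wrap1 = π − 2β = 202.2538°
wrap2 = π + 2β = 157.7462°

wrap1=202.25_deg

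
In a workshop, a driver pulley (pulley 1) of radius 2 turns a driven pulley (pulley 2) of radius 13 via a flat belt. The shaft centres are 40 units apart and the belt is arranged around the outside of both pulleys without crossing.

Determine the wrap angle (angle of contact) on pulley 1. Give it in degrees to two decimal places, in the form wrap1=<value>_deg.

open belt: β = asin((r2−r1)/C) = asin(11/40) = 15.9620°
wrap1 = π − 2β = 148.0760°
wrap2 = π + 2β = 211.9240°

wrap1=148.08_deg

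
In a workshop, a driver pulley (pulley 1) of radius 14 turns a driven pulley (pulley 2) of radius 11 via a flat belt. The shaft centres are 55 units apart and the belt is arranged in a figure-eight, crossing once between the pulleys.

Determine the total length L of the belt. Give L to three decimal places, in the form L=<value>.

crossed belt: β = asin((r1+r2)/C) = asin(25/55) = 27.0357°
wrap1 = wrap2 = π + 2β = 234.0714°
tangent length = C·cosβ = 48.9898
L = (r1+r2)·wrap + 2·C·cosβ = 25·4.0853 + 2·48.9898 = 200.1125

L=200.112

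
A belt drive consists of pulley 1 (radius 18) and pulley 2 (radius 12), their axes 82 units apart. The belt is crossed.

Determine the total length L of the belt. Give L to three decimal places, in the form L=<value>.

crossed belt: β = asin((r1+r2)/C) = asin(30/82) = 21.4601°
wrap1 = wrap2 = π + 2β = 222.9203°
tangent length = C·cosβ = 76.3151
L = (r1+r2)·wrap + 2·C·cosβ = 30·3.8907 + 2·76.3151 = 269.3510

L=269.351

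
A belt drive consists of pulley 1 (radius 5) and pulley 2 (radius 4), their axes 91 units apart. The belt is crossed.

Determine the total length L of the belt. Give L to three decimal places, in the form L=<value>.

L=211.165

crossed belt: β = asin((r1+r2)/C) = asin(9/91) = 5.6759°
wrap1 = wrap2 = π + 2β = 191.3518°
tangent length = C·cosβ = 90.5539
L = (r1+r2)·wrap + 2·C·cosβ = 9·3.3397 + 2·90.5539 = 211.1652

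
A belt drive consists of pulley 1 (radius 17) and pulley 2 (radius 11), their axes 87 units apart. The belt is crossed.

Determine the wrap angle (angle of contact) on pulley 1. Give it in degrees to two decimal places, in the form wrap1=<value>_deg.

wrap1=217.55_deg

crossed belt: β = asin((r1+r2)/C) = asin(28/87) = 18.7742°
wrap1 = wrap2 = π + 2β = 217.5484°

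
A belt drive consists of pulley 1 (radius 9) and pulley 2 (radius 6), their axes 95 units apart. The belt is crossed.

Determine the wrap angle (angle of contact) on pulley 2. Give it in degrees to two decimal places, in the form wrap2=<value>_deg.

crossed belt: β = asin((r1+r2)/C) = asin(15/95) = 9.0847°
wrap1 = wrap2 = π + 2β = 198.1694°

wrap2=198.17_deg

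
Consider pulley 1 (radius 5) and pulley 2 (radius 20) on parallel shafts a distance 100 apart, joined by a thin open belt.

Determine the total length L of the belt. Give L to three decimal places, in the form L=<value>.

L=280.794

open belt: β = asin((r2−r1)/C) = asin(15/100) = 8.6269°
wrap1 = π − 2β = 162.7461°
wrap2 = π + 2β = 197.2539°
tangent length = C·cosβ = 98.8686
L = r1·wrap1 + r2·wrap2 + 2·C·cosβ = 5·2.8405 + 20·3.4427 + 2·98.8686 = 280.7941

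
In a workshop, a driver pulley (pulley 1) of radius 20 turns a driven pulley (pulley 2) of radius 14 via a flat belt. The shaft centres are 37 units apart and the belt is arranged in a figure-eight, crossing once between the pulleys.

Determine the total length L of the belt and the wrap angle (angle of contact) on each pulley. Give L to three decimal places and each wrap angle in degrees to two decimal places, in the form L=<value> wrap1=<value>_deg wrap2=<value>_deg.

crossed belt: β = asin((r1+r2)/C) = asin(34/37) = 66.7685°
wrap1 = wrap2 = π + 2β = 313.5371°
tangent length = C·cosβ = 14.5945
L = (r1+r2)·wrap + 2·C·cosβ = 34·5.4723 + 2·14.5945 = 215.2457

L=215.246 wrap1=313.54_deg wrap2=313.54_deg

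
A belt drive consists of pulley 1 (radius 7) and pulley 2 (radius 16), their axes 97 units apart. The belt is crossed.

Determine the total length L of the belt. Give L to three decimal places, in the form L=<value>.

L=271.736

crossed belt: β = asin((r1+r2)/C) = asin(23/97) = 13.7162°
wrap1 = wrap2 = π + 2β = 207.4325°
tangent length = C·cosβ = 94.2338
L = (r1+r2)·wrap + 2·C·cosβ = 23·3.6204 + 2·94.2338 = 271.7362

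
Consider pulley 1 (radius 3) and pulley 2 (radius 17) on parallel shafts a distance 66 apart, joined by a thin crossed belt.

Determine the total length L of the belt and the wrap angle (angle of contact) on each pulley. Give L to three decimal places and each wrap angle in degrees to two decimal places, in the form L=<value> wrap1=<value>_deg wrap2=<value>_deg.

crossed belt: β = asin((r1+r2)/C) = asin(20/66) = 17.6397°
wrap1 = wrap2 = π + 2β = 215.2794°
tangent length = C·cosβ = 62.8967
L = (r1+r2)·wrap + 2·C·cosβ = 20·3.7573 + 2·62.8967 = 200.9402

L=200.940 wrap1=215.28_deg wrap2=215.28_deg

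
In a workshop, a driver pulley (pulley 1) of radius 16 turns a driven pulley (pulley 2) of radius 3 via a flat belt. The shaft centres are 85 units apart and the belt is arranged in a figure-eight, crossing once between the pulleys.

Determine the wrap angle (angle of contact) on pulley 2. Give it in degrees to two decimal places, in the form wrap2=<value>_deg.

wrap2=205.83_deg

crossed belt: β = asin((r1+r2)/C) = asin(19/85) = 12.9164°
wrap1 = wrap2 = π + 2β = 205.8328°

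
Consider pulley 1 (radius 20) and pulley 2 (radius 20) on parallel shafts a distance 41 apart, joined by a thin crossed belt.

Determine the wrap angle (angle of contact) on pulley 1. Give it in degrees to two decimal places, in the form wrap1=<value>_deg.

crossed belt: β = asin((r1+r2)/C) = asin(40/41) = 77.3196°
wrap1 = wrap2 = π + 2β = 334.6392°

wrap1=334.64_deg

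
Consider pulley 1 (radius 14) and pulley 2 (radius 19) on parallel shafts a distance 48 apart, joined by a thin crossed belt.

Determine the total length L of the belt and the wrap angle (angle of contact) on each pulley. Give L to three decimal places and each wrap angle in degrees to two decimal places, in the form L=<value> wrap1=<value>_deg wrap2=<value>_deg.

L=223.417 wrap1=266.87_deg wrap2=266.87_deg

crossed belt: β = asin((r1+r2)/C) = asin(33/48) = 43.4325°
wrap1 = wrap2 = π + 2β = 266.8651°
tangent length = C·cosβ = 34.8569
L = (r1+r2)·wrap + 2·C·cosβ = 33·4.6577 + 2·34.8569 = 223.4169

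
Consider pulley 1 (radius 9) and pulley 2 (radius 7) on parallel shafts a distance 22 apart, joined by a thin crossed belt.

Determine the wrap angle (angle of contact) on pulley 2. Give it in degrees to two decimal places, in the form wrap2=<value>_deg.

crossed belt: β = asin((r1+r2)/C) = asin(16/22) = 46.6582°
wrap1 = wrap2 = π + 2β = 273.3165°

wrap2=273.32_deg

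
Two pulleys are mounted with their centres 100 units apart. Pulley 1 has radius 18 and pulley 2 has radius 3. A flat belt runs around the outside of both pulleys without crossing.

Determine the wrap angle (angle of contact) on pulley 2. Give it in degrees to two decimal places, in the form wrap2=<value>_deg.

open belt: β = asin((r2−r1)/C) = asin(-15/100) = -8.6269°
wrap1 = π − 2β = 197.2539°
wrap2 = π + 2β = 162.7461°

wrap2=162.75_deg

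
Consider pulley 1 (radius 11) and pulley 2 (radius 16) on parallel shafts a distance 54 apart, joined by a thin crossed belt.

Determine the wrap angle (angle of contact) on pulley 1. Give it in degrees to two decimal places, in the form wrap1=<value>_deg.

wrap1=240.00_deg

crossed belt: β = asin((r1+r2)/C) = asin(27/54) = 30.0000°
wrap1 = wrap2 = π + 2β = 240.0000°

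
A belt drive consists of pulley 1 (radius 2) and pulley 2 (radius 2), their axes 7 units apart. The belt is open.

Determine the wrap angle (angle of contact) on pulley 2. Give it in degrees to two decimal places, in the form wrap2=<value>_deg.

open belt: β = asin((r2−r1)/C) = asin(0/7) = 0.0000°
wrap1 = π − 2β = 180.0000°
wrap2 = π + 2β = 180.0000°

wrap2=180.00_deg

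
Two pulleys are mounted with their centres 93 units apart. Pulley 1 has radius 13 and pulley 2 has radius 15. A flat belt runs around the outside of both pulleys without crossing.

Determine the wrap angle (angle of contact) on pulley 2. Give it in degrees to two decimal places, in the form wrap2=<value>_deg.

wrap2=182.46_deg

open belt: β = asin((r2−r1)/C) = asin(2/93) = 1.2323°
wrap1 = π − 2β = 177.5355°
wrap2 = π + 2β = 182.4645°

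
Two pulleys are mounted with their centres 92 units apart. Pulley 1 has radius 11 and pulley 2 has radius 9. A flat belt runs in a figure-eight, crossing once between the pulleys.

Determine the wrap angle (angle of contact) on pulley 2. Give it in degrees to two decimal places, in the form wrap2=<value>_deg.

crossed belt: β = asin((r1+r2)/C) = asin(20/92) = 12.5559°
wrap1 = wrap2 = π + 2β = 205.1117°

wrap2=205.11_deg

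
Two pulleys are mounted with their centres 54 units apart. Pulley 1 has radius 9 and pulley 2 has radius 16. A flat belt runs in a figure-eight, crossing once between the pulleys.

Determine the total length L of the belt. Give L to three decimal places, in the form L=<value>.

L=198.335

crossed belt: β = asin((r1+r2)/C) = asin(25/54) = 27.5785°
wrap1 = wrap2 = π + 2β = 235.1569°
tangent length = C·cosβ = 47.8644
L = (r1+r2)·wrap + 2·C·cosβ = 25·4.1043 + 2·47.8644 = 198.3354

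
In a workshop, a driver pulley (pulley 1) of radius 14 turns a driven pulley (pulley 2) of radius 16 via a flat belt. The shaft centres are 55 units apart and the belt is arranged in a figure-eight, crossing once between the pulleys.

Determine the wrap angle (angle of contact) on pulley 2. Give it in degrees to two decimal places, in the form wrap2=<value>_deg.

crossed belt: β = asin((r1+r2)/C) = asin(30/55) = 33.0557°
wrap1 = wrap2 = π + 2β = 246.1115°

wrap2=246.11_deg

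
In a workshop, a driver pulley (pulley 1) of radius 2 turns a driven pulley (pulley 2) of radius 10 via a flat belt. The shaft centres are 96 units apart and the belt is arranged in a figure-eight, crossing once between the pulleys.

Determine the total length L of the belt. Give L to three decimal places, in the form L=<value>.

L=231.201

crossed belt: β = asin((r1+r2)/C) = asin(12/96) = 7.1808°
wrap1 = wrap2 = π + 2β = 194.3615°
tangent length = C·cosβ = 95.2470
L = (r1+r2)·wrap + 2·C·cosβ = 12·3.3922 + 2·95.2470 = 231.2011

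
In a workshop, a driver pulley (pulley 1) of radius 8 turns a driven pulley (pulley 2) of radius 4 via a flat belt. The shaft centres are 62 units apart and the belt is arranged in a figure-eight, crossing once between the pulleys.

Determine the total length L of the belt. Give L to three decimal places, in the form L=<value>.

crossed belt: β = asin((r1+r2)/C) = asin(12/62) = 11.1599°
wrap1 = wrap2 = π + 2β = 202.3199°
tangent length = C·cosβ = 60.8276
L = (r1+r2)·wrap + 2·C·cosβ = 12·3.5311 + 2·60.8276 = 164.0290

L=164.029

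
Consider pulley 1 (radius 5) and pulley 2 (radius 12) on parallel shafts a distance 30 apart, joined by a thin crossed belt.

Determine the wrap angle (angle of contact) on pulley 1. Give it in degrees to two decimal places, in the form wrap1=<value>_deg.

crossed belt: β = asin((r1+r2)/C) = asin(17/30) = 34.5181°
wrap1 = wrap2 = π + 2β = 249.0362°

wrap1=249.04_deg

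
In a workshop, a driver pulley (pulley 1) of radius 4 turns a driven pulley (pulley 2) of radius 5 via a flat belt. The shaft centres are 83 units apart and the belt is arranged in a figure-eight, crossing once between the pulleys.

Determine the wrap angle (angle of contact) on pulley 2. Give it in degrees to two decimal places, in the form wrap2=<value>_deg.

crossed belt: β = asin((r1+r2)/C) = asin(9/83) = 6.2250°
wrap1 = wrap2 = π + 2β = 192.4501°

wrap2=192.45_deg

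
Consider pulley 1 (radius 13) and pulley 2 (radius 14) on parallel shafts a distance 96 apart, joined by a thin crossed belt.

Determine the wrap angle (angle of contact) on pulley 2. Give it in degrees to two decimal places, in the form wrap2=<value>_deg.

crossed belt: β = asin((r1+r2)/C) = asin(27/96) = 16.3348°
wrap1 = wrap2 = π + 2β = 212.6696°

wrap2=212.67_deg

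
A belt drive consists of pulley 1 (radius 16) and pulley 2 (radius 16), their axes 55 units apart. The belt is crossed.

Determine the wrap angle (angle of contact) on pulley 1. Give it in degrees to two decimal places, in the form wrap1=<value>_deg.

wrap1=251.16_deg

crossed belt: β = asin((r1+r2)/C) = asin(32/55) = 35.5785°
wrap1 = wrap2 = π + 2β = 251.1571°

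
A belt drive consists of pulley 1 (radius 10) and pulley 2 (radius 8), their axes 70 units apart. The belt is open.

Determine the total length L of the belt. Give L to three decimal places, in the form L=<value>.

open belt: β = asin((r2−r1)/C) = asin(-2/70) = -1.6372°
wrap1 = π − 2β = 183.2745°
wrap2 = π + 2β = 176.7255°
tangent length = C·cosβ = 69.9714
L = r1·wrap1 + r2·wrap2 + 2·C·cosβ = 10·3.1987 + 8·3.0844 + 2·69.9714 = 196.6058

L=196.606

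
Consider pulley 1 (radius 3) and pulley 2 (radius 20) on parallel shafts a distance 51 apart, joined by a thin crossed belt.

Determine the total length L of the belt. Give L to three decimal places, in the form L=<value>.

crossed belt: β = asin((r1+r2)/C) = asin(23/51) = 26.8066°
wrap1 = wrap2 = π + 2β = 233.6132°
tangent length = C·cosβ = 45.5192
L = (r1+r2)·wrap + 2·C·cosβ = 23·4.0773 + 2·45.5192 = 184.8168

L=184.817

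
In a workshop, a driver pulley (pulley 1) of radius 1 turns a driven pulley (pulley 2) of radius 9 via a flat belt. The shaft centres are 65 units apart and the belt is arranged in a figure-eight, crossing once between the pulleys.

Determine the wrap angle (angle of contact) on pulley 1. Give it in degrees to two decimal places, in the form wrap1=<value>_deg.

crossed belt: β = asin((r1+r2)/C) = asin(10/65) = 8.8499°
wrap1 = wrap2 = π + 2β = 197.6998°

wrap1=197.70_deg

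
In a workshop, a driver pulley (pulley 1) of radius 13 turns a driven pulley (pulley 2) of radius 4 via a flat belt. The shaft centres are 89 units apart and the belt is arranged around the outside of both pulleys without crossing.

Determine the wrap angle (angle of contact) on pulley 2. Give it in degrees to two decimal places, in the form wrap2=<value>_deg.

open belt: β = asin((r2−r1)/C) = asin(-9/89) = -5.8039°
wrap1 = π − 2β = 191.6078°
wrap2 = π + 2β = 168.3922°

wrap2=168.39_deg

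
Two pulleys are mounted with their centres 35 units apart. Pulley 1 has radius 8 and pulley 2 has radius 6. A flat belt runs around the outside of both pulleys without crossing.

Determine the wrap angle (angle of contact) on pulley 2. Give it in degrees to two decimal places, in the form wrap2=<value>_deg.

wrap2=173.45_deg

open belt: β = asin((r2−r1)/C) = asin(-2/35) = -3.2758°
wrap1 = π − 2β = 186.5517°
wrap2 = π + 2β = 173.4483°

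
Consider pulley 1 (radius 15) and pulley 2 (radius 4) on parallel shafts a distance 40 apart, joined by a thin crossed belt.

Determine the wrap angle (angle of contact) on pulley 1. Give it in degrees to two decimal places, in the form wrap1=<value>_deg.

crossed belt: β = asin((r1+r2)/C) = asin(19/40) = 28.3594°
wrap1 = wrap2 = π + 2β = 236.7187°

wrap1=236.72_deg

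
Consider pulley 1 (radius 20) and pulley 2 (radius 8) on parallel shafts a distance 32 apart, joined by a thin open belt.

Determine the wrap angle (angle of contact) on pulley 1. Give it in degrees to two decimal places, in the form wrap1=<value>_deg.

open belt: β = asin((r2−r1)/C) = asin(-12/32) = -22.0243°
wrap1 = π − 2β = 224.0486°
wrap2 = π + 2β = 135.9514°

wrap1=224.05_deg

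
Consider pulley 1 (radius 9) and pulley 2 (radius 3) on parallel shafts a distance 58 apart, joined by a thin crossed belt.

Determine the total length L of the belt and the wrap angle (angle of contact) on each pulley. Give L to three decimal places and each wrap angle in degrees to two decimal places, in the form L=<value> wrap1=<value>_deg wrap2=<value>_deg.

crossed belt: β = asin((r1+r2)/C) = asin(12/58) = 11.9405°
wrap1 = wrap2 = π + 2β = 203.8811°
tangent length = C·cosβ = 56.7450
L = (r1+r2)·wrap + 2·C·cosβ = 12·3.5584 + 2·56.7450 = 156.1908

L=156.191 wrap1=203.88_deg wrap2=203.88_deg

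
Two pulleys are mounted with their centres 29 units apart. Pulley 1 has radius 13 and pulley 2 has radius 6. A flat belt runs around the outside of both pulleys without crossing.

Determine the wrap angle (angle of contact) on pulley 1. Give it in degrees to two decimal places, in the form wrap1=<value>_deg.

wrap1=207.94_deg

open belt: β = asin((r2−r1)/C) = asin(-7/29) = -13.9680°
wrap1 = π − 2β = 207.9359°
wrap2 = π + 2β = 152.0641°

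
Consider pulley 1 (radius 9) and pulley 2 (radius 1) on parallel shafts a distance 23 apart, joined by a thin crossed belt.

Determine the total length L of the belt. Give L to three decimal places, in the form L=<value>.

L=81.836

crossed belt: β = asin((r1+r2)/C) = asin(10/23) = 25.7715°
wrap1 = wrap2 = π + 2β = 231.5429°
tangent length = C·cosβ = 20.7123
L = (r1+r2)·wrap + 2·C·cosβ = 10·4.0412 + 2·20.7123 = 81.8365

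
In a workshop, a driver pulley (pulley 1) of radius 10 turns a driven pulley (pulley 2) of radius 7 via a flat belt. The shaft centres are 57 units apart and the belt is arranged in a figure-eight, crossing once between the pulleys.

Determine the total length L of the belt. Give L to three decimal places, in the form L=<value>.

L=172.516

crossed belt: β = asin((r1+r2)/C) = asin(17/57) = 17.3523°
wrap1 = wrap2 = π + 2β = 214.7045°
tangent length = C·cosβ = 54.4059
L = (r1+r2)·wrap + 2·C·cosβ = 17·3.7473 + 2·54.4059 = 172.5159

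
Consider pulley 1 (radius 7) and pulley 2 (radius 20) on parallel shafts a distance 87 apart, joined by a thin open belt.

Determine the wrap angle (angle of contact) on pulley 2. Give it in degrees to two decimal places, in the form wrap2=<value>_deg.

open belt: β = asin((r2−r1)/C) = asin(13/87) = 8.5936°
wrap1 = π − 2β = 162.8128°
wrap2 = π + 2β = 197.1872°

wrap2=197.19_deg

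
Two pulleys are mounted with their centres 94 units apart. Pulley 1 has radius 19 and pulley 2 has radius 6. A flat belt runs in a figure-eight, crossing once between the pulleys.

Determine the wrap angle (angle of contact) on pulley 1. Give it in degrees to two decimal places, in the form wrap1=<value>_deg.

crossed belt: β = asin((r1+r2)/C) = asin(25/94) = 15.4239°
wrap1 = wrap2 = π + 2β = 210.8477°

wrap1=210.85_deg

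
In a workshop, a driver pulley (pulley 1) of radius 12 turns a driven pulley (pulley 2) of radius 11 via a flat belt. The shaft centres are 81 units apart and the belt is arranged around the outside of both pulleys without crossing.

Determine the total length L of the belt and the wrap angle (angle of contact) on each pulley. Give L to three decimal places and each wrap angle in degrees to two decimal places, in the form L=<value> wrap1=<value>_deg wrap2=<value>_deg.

L=234.269 wrap1=181.41_deg wrap2=178.59_deg

open belt: β = asin((r2−r1)/C) = asin(-1/81) = -0.7074°
wrap1 = π − 2β = 181.4147°
wrap2 = π + 2β = 178.5853°
tangent length = C·cosβ = 80.9938
L = r1·wrap1 + r2·wrap2 + 2·C·cosβ = 12·3.1663 + 11·3.1169 + 2·80.9938 = 234.2690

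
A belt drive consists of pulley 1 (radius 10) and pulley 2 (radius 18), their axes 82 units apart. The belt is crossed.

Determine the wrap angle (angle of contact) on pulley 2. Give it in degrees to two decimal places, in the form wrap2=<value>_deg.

crossed belt: β = asin((r1+r2)/C) = asin(28/82) = 19.9661°
wrap1 = wrap2 = π + 2β = 219.9321°

wrap2=219.93_deg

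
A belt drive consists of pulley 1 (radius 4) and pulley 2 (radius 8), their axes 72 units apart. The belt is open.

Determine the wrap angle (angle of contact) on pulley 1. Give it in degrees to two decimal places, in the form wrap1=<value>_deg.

wrap1=173.63_deg

open belt: β = asin((r2−r1)/C) = asin(4/72) = 3.1847°
wrap1 = π − 2β = 173.6305°
wrap2 = π + 2β = 186.3695°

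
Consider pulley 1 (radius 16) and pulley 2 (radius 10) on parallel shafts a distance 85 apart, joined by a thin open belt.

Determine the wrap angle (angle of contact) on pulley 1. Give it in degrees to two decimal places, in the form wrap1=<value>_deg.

open belt: β = asin((r2−r1)/C) = asin(-6/85) = -4.0478°
wrap1 = π − 2β = 188.0955°
wrap2 = π + 2β = 171.9045°

wrap1=188.10_deg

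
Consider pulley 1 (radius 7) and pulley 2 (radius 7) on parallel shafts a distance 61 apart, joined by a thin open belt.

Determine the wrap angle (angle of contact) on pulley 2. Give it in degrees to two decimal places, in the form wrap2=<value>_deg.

wrap2=180.00_deg

open belt: β = asin((r2−r1)/C) = asin(0/61) = 0.0000°
wrap1 = π − 2β = 180.0000°
wrap2 = π + 2β = 180.0000°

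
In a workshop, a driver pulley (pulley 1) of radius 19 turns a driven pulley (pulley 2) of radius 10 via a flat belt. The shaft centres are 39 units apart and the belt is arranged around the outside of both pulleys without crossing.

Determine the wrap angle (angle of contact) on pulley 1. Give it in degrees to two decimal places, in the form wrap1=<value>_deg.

open belt: β = asin((r2−r1)/C) = asin(-9/39) = -13.3424°
wrap1 = π − 2β = 206.6847°
wrap2 = π + 2β = 153.3153°

wrap1=206.68_deg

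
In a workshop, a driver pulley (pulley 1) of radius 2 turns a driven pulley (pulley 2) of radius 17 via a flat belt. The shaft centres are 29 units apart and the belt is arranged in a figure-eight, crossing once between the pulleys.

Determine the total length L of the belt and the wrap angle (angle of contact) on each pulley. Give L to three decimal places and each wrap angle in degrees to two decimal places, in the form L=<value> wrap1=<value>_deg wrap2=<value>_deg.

crossed belt: β = asin((r1+r2)/C) = asin(19/29) = 40.9327°
wrap1 = wrap2 = π + 2β = 261.8654°
tangent length = C·cosβ = 21.9089
L = (r1+r2)·wrap + 2·C·cosβ = 19·4.5704 + 2·21.9089 = 130.6557

L=130.656 wrap1=261.87_deg wrap2=261.87_deg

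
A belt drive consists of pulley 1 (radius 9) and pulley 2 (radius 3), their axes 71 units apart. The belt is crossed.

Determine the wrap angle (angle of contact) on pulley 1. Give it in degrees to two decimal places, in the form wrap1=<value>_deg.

crossed belt: β = asin((r1+r2)/C) = asin(12/71) = 9.7305°
wrap1 = wrap2 = π + 2β = 199.4610°

wrap1=199.46_deg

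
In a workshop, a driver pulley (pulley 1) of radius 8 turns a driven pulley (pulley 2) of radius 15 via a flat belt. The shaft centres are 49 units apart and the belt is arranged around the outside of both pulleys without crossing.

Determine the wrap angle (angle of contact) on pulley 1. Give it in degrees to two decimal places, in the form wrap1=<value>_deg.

wrap1=163.57_deg

open belt: β = asin((r2−r1)/C) = asin(7/49) = 8.2132°
wrap1 = π − 2β = 163.5736°
wrap2 = π + 2β = 196.4264°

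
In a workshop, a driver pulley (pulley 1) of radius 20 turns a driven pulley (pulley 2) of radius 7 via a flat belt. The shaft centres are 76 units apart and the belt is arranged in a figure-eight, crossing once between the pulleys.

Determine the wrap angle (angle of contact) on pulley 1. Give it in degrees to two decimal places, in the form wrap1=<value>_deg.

wrap1=221.62_deg

crossed belt: β = asin((r1+r2)/C) = asin(27/76) = 20.8096°
wrap1 = wrap2 = π + 2β = 221.6191°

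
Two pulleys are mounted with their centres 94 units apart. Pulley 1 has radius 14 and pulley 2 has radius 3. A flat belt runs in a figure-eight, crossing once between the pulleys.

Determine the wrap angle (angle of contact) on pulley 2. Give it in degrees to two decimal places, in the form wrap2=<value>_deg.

wrap2=200.84_deg

crossed belt: β = asin((r1+r2)/C) = asin(17/94) = 10.4193°
wrap1 = wrap2 = π + 2β = 200.8387°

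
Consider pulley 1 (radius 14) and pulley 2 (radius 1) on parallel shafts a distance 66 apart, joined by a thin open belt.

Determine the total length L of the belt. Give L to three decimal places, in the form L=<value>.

open belt: β = asin((r2−r1)/C) = asin(-13/66) = -11.3598°
wrap1 = π − 2β = 202.7196°
wrap2 = π + 2β = 157.2804°
tangent length = C·cosβ = 64.7070
L = r1·wrap1 + r2·wrap2 + 2·C·cosβ = 14·3.5381 + 1·2.7451 + 2·64.7070 = 181.6929

L=181.693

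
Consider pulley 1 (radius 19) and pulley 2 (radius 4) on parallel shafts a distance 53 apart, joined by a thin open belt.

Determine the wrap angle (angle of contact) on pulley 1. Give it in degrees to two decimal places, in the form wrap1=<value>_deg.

wrap1=212.88_deg

open belt: β = asin((r2−r1)/C) = asin(-15/53) = -16.4405°
wrap1 = π − 2β = 212.8809°
wrap2 = π + 2β = 147.1191°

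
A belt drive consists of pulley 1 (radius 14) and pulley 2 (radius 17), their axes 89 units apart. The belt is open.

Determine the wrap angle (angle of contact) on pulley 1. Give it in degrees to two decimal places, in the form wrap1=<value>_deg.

wrap1=176.14_deg

open belt: β = asin((r2−r1)/C) = asin(3/89) = 1.9317°
wrap1 = π − 2β = 176.1366°
wrap2 = π + 2β = 183.8634°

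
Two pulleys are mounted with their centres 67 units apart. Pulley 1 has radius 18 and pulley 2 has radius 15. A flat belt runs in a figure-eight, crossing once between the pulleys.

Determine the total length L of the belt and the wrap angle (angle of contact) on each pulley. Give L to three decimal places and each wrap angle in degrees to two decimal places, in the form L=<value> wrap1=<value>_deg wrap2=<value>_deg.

L=254.282 wrap1=239.01_deg wrap2=239.01_deg

crossed belt: β = asin((r1+r2)/C) = asin(33/67) = 29.5075°
wrap1 = wrap2 = π + 2β = 239.0150°
tangent length = C·cosβ = 58.3095
L = (r1+r2)·wrap + 2·C·cosβ = 33·4.1716 + 2·58.3095 = 254.2818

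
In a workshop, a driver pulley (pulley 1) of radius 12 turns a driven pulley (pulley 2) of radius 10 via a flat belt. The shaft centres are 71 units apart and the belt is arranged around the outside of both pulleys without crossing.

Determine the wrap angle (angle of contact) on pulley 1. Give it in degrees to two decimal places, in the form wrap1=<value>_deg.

open belt: β = asin((r2−r1)/C) = asin(-2/71) = -1.6142°
wrap1 = π − 2β = 183.2284°
wrap2 = π + 2β = 176.7716°

wrap1=183.23_deg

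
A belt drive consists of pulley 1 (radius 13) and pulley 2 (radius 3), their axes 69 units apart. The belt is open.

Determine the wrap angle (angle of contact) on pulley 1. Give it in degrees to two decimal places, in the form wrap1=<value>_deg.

open belt: β = asin((r2−r1)/C) = asin(-10/69) = -8.3331°
wrap1 = π − 2β = 196.6662°
wrap2 = π + 2β = 163.3338°

wrap1=196.67_deg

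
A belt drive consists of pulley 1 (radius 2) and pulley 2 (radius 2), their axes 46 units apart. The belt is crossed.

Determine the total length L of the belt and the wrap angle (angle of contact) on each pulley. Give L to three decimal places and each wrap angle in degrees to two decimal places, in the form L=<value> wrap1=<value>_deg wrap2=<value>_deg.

L=104.914 wrap1=189.98_deg wrap2=189.98_deg

crossed belt: β = asin((r1+r2)/C) = asin(4/46) = 4.9885°
wrap1 = wrap2 = π + 2β = 189.9771°
tangent length = C·cosβ = 45.8258
L = (r1+r2)·wrap + 2·C·cosβ = 4·3.3157 + 2·45.8258 = 104.9144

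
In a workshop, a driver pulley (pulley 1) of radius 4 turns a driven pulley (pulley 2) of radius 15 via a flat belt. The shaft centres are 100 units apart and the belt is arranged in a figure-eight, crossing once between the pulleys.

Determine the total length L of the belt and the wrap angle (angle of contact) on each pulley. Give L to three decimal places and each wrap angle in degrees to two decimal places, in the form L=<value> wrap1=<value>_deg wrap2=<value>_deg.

crossed belt: β = asin((r1+r2)/C) = asin(19/100) = 10.9528°
wrap1 = wrap2 = π + 2β = 201.9056°
tangent length = C·cosβ = 98.1784
L = (r1+r2)·wrap + 2·C·cosβ = 19·3.5239 + 2·98.1784 = 263.3112

L=263.311 wrap1=201.91_deg wrap2=201.91_deg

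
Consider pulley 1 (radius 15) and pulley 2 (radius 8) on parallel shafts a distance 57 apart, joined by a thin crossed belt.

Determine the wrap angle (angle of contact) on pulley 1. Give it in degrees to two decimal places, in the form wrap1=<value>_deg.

wrap1=227.60_deg

crossed belt: β = asin((r1+r2)/C) = asin(23/57) = 23.7977°
wrap1 = wrap2 = π + 2β = 227.5954°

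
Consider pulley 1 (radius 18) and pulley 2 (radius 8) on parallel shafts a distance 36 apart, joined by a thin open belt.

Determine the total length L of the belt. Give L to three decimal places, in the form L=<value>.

open belt: β = asin((r2−r1)/C) = asin(-10/36) = -16.1276°
wrap1 = π − 2β = 212.2552°
wrap2 = π + 2β = 147.7448°
tangent length = C·cosβ = 34.5832
L = r1·wrap1 + r2·wrap2 + 2·C·cosβ = 18·3.7046 + 8·2.5786 + 2·34.5832 = 156.4775

L=156.477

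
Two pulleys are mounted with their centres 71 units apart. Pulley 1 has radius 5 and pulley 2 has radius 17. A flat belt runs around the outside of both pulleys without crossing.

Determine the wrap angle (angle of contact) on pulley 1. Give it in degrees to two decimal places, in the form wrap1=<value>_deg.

open belt: β = asin((r2−r1)/C) = asin(12/71) = 9.7305°
wrap1 = π − 2β = 160.5390°
wrap2 = π + 2β = 199.4610°

wrap1=160.54_deg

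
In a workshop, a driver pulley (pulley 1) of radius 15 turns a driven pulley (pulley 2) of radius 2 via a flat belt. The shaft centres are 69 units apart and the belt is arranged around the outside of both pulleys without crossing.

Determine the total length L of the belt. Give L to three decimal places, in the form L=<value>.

open belt: β = asin((r2−r1)/C) = asin(-13/69) = -10.8598°
wrap1 = π − 2β = 201.7195°
wrap2 = π + 2β = 158.2805°
tangent length = C·cosβ = 67.7643
L = r1·wrap1 + r2·wrap2 + 2·C·cosβ = 15·3.5207 + 2·2.7625 + 2·67.7643 = 193.8637

L=193.864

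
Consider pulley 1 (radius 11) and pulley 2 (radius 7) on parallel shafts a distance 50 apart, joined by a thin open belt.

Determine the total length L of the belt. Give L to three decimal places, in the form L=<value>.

L=156.869

open belt: β = asin((r2−r1)/C) = asin(-4/50) = -4.5886°
wrap1 = π − 2β = 189.1771°
wrap2 = π + 2β = 170.8229°
tangent length = C·cosβ = 49.8397
L = r1·wrap1 + r2·wrap2 + 2·C·cosβ = 11·3.3018 + 7·2.9814 + 2·49.8397 = 156.8688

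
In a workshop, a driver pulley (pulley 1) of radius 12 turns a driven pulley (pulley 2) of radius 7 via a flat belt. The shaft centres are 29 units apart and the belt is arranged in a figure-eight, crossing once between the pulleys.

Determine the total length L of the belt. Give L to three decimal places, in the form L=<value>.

crossed belt: β = asin((r1+r2)/C) = asin(19/29) = 40.9327°
wrap1 = wrap2 = π + 2β = 261.8654°
tangent length = C·cosβ = 21.9089
L = (r1+r2)·wrap + 2·C·cosβ = 19·4.5704 + 2·21.9089 = 130.6557

L=130.656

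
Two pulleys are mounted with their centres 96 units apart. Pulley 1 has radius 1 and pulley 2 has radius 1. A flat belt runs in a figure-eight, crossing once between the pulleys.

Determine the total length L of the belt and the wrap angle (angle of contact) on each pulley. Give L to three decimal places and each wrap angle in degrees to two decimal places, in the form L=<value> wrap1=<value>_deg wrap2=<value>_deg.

L=198.325 wrap1=182.39_deg wrap2=182.39_deg

crossed belt: β = asin((r1+r2)/C) = asin(2/96) = 1.1937°
wrap1 = wrap2 = π + 2β = 182.3875°
tangent length = C·cosβ = 95.9792
L = (r1+r2)·wrap + 2·C·cosβ = 2·3.1833 + 2·95.9792 = 198.3249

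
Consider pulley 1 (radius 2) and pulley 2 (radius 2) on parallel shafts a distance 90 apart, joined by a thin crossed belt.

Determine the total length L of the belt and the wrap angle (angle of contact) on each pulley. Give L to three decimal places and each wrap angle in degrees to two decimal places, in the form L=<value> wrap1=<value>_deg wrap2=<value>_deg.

L=192.744 wrap1=185.09_deg wrap2=185.09_deg

crossed belt: β = asin((r1+r2)/C) = asin(4/90) = 2.5473°
wrap1 = wrap2 = π + 2β = 185.0946°
tangent length = C·cosβ = 89.9111
L = (r1+r2)·wrap + 2·C·cosβ = 4·3.2305 + 2·89.9111 = 192.7442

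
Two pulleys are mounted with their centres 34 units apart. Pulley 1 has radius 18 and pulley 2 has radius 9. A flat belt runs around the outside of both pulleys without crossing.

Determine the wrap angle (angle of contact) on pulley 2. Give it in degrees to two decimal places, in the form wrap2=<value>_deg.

open belt: β = asin((r2−r1)/C) = asin(-9/34) = -15.3495°
wrap1 = π − 2β = 210.6990°
wrap2 = π + 2β = 149.3010°

wrap2=149.30_deg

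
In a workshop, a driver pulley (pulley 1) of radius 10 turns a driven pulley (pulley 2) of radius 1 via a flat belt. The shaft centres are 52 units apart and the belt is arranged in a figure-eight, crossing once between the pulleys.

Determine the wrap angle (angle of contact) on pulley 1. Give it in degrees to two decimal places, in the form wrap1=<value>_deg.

crossed belt: β = asin((r1+r2)/C) = asin(11/52) = 12.2125°
wrap1 = wrap2 = π + 2β = 204.4251°

wrap1=204.43_deg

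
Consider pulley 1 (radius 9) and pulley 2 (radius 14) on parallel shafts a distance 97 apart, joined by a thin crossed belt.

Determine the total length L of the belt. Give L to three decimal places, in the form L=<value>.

crossed belt: β = asin((r1+r2)/C) = asin(23/97) = 13.7162°
wrap1 = wrap2 = π + 2β = 207.4325°
tangent length = C·cosβ = 94.2338
L = (r1+r2)·wrap + 2·C·cosβ = 23·3.6204 + 2·94.2338 = 271.7362

L=271.736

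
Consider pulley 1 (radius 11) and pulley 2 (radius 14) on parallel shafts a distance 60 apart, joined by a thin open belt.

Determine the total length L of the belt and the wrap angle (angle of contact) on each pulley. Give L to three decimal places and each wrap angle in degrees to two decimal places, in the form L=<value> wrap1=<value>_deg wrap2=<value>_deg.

open belt: β = asin((r2−r1)/C) = asin(3/60) = 2.8660°
wrap1 = π − 2β = 174.2680°
wrap2 = π + 2β = 185.7320°
tangent length = C·cosβ = 59.9250
L = r1·wrap1 + r2·wrap2 + 2·C·cosβ = 11·3.0416 + 14·3.2416 + 2·59.9250 = 198.6898

L=198.690 wrap1=174.27_deg wrap2=185.73_deg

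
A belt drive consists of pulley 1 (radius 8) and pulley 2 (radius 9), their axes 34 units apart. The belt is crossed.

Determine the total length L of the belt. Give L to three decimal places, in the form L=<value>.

crossed belt: β = asin((r1+r2)/C) = asin(17/34) = 30.0000°
wrap1 = wrap2 = π + 2β = 240.0000°
tangent length = C·cosβ = 29.4449
L = (r1+r2)·wrap + 2·C·cosβ = 17·4.1888 + 2·29.4449 = 130.0992

L=130.099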